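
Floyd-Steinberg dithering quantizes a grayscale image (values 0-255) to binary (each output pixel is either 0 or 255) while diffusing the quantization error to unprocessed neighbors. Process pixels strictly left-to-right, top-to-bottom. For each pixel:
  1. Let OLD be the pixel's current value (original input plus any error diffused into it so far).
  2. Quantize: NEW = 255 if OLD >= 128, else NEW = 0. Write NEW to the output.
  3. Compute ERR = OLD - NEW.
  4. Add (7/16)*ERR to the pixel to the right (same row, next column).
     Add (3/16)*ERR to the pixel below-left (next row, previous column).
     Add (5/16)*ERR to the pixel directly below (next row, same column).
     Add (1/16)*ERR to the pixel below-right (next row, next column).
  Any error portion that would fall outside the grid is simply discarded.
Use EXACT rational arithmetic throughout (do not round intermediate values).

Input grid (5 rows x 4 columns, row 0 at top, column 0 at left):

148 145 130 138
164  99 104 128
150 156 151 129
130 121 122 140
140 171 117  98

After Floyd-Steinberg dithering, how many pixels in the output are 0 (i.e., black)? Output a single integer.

(0,0): OLD=148 → NEW=255, ERR=-107
(0,1): OLD=1571/16 → NEW=0, ERR=1571/16
(0,2): OLD=44277/256 → NEW=255, ERR=-21003/256
(0,3): OLD=418227/4096 → NEW=0, ERR=418227/4096
(1,0): OLD=38137/256 → NEW=255, ERR=-27143/256
(1,1): OLD=125391/2048 → NEW=0, ERR=125391/2048
(1,2): OLD=8547835/65536 → NEW=255, ERR=-8163845/65536
(1,3): OLD=105152205/1048576 → NEW=0, ERR=105152205/1048576
(2,0): OLD=4205653/32768 → NEW=255, ERR=-4150187/32768
(2,1): OLD=94097655/1048576 → NEW=0, ERR=94097655/1048576
(2,2): OLD=364824051/2097152 → NEW=255, ERR=-169949709/2097152
(2,3): OLD=3929152775/33554432 → NEW=0, ERR=3929152775/33554432
(3,0): OLD=1799301125/16777216 → NEW=0, ERR=1799301125/16777216
(3,1): OLD=46399921691/268435456 → NEW=255, ERR=-22051119589/268435456
(3,2): OLD=379249025509/4294967296 → NEW=0, ERR=379249025509/4294967296
(3,3): OLD=14442070693571/68719476736 → NEW=255, ERR=-3081395874109/68719476736
(4,0): OLD=679086152673/4294967296 → NEW=255, ERR=-416130507807/4294967296
(4,1): OLD=4336197782307/34359738368 → NEW=0, ERR=4336197782307/34359738368
(4,2): OLD=204800277205699/1099511627776 → NEW=255, ERR=-75575187877181/1099511627776
(4,3): OLD=1045583997814085/17592186044416 → NEW=0, ERR=1045583997814085/17592186044416
Output grid:
  Row 0: #.#.  (2 black, running=2)
  Row 1: #.#.  (2 black, running=4)
  Row 2: #.#.  (2 black, running=6)
  Row 3: .#.#  (2 black, running=8)
  Row 4: #.#.  (2 black, running=10)

Answer: 10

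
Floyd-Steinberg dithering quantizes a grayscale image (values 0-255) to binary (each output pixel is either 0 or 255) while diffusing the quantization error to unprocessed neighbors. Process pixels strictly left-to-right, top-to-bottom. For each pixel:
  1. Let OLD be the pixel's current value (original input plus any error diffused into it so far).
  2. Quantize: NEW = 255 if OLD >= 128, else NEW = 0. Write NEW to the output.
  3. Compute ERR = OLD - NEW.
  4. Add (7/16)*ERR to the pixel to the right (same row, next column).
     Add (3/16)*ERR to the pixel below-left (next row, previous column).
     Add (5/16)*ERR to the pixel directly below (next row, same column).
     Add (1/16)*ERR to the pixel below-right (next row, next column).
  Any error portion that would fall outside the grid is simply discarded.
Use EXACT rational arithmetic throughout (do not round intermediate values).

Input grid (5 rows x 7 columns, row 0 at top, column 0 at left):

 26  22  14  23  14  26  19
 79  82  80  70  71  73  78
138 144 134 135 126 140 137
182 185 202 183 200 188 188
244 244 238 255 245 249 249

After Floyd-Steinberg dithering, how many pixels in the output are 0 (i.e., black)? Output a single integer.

(0,0): OLD=26 → NEW=0, ERR=26
(0,1): OLD=267/8 → NEW=0, ERR=267/8
(0,2): OLD=3661/128 → NEW=0, ERR=3661/128
(0,3): OLD=72731/2048 → NEW=0, ERR=72731/2048
(0,4): OLD=967869/32768 → NEW=0, ERR=967869/32768
(0,5): OLD=20406571/524288 → NEW=0, ERR=20406571/524288
(0,6): OLD=302229549/8388608 → NEW=0, ERR=302229549/8388608
(1,0): OLD=11953/128 → NEW=0, ERR=11953/128
(1,1): OLD=143639/1024 → NEW=255, ERR=-117481/1024
(1,2): OLD=1556131/32768 → NEW=0, ERR=1556131/32768
(1,3): OLD=14313095/131072 → NEW=0, ERR=14313095/131072
(1,4): OLD=1153626197/8388608 → NEW=255, ERR=-985468843/8388608
(1,5): OLD=2843300517/67108864 → NEW=0, ERR=2843300517/67108864
(1,6): OLD=118356188939/1073741824 → NEW=0, ERR=118356188939/1073741824
(2,0): OLD=2386669/16384 → NEW=255, ERR=-1791251/16384
(2,1): OLD=39351359/524288 → NEW=0, ERR=39351359/524288
(2,2): OLD=1635630333/8388608 → NEW=255, ERR=-503464707/8388608
(2,3): OLD=8308646869/67108864 → NEW=0, ERR=8308646869/67108864
(2,4): OLD=84945725189/536870912 → NEW=255, ERR=-51956357371/536870912
(2,5): OLD=2134185278839/17179869184 → NEW=0, ERR=2134185278839/17179869184
(2,6): OLD=62793950250673/274877906944 → NEW=255, ERR=-7299916020047/274877906944
(3,0): OLD=1358180573/8388608 → NEW=255, ERR=-780914467/8388608
(3,1): OLD=10042236249/67108864 → NEW=255, ERR=-7070524071/67108864
(3,2): OLD=88613253115/536870912 → NEW=255, ERR=-48288829445/536870912
(3,3): OLD=344547821405/2147483648 → NEW=255, ERR=-203060508835/2147483648
(3,4): OLD=43820745149661/274877906944 → NEW=255, ERR=-26273121121059/274877906944
(3,5): OLD=382577157756583/2199023255552 → NEW=255, ERR=-178173772409177/2199023255552
(3,6): OLD=5348624620725689/35184372088832 → NEW=255, ERR=-3623390261926471/35184372088832
(4,0): OLD=209544854163/1073741824 → NEW=255, ERR=-64259310957/1073741824
(4,1): OLD=2786740950071/17179869184 → NEW=255, ERR=-1594125691849/17179869184
(4,2): OLD=39852342924313/274877906944 → NEW=255, ERR=-30241523346407/274877906944
(4,3): OLD=338154613606627/2199023255552 → NEW=255, ERR=-222596316559133/2199023255552
(4,4): OLD=2634308411366489/17592186044416 → NEW=255, ERR=-1851699029959591/17592186044416
(4,5): OLD=85763719900463289/562949953421312 → NEW=255, ERR=-57788518221971271/562949953421312
(4,6): OLD=1502789280185841119/9007199254740992 → NEW=255, ERR=-794046529773111841/9007199254740992
Output grid:
  Row 0: .......  (7 black, running=7)
  Row 1: .#..#..  (5 black, running=12)
  Row 2: #.#.#.#  (3 black, running=15)
  Row 3: #######  (0 black, running=15)
  Row 4: #######  (0 black, running=15)

Answer: 15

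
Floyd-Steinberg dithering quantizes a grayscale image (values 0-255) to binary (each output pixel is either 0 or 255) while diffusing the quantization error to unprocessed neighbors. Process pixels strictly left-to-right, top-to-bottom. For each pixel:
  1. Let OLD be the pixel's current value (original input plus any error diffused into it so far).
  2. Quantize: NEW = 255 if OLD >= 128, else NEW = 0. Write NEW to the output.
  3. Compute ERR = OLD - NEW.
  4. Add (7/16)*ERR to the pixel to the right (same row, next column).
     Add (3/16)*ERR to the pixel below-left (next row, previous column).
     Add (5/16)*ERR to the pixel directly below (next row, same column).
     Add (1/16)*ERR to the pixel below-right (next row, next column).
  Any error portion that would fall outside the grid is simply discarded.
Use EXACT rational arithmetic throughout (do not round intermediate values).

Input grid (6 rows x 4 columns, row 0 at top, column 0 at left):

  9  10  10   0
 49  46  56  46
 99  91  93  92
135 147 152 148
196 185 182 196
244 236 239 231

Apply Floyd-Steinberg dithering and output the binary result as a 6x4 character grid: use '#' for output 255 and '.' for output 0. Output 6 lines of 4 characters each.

Answer: ....
....
#.#.
.#.#
####
####

Derivation:
(0,0): OLD=9 → NEW=0, ERR=9
(0,1): OLD=223/16 → NEW=0, ERR=223/16
(0,2): OLD=4121/256 → NEW=0, ERR=4121/256
(0,3): OLD=28847/4096 → NEW=0, ERR=28847/4096
(1,0): OLD=13933/256 → NEW=0, ERR=13933/256
(1,1): OLD=159227/2048 → NEW=0, ERR=159227/2048
(1,2): OLD=6372503/65536 → NEW=0, ERR=6372503/65536
(1,3): OLD=96204753/1048576 → NEW=0, ERR=96204753/1048576
(2,0): OLD=4279033/32768 → NEW=255, ERR=-4076807/32768
(2,1): OLD=86505795/1048576 → NEW=0, ERR=86505795/1048576
(2,2): OLD=380720047/2097152 → NEW=255, ERR=-154053713/2097152
(2,3): OLD=3174599379/33554432 → NEW=0, ERR=3174599379/33554432
(3,0): OLD=1872152425/16777216 → NEW=0, ERR=1872152425/16777216
(3,1): OLD=53700928311/268435456 → NEW=255, ERR=-14750112969/268435456
(3,2): OLD=549325730505/4294967296 → NEW=0, ERR=549325730505/4294967296
(3,3): OLD=15732004268799/68719476736 → NEW=255, ERR=-1791462298881/68719476736
(4,0): OLD=947335445109/4294967296 → NEW=255, ERR=-147881215371/4294967296
(4,1): OLD=6312586931679/34359738368 → NEW=255, ERR=-2449146352161/34359738368
(4,2): OLD=200618709948671/1099511627776 → NEW=255, ERR=-79756755134209/1099511627776
(4,3): OLD=2887081581864873/17592186044416 → NEW=255, ERR=-1598925859461207/17592186044416
(5,0): OLD=120877730917349/549755813888 → NEW=255, ERR=-19310001624091/549755813888
(5,1): OLD=3212424610861539/17592186044416 → NEW=255, ERR=-1273582830464541/17592186044416
(5,2): OLD=1435192459349007/8796093022208 → NEW=255, ERR=-807811261314033/8796093022208
(5,3): OLD=44440624582311695/281474976710656 → NEW=255, ERR=-27335494478905585/281474976710656
Row 0: ....
Row 1: ....
Row 2: #.#.
Row 3: .#.#
Row 4: ####
Row 5: ####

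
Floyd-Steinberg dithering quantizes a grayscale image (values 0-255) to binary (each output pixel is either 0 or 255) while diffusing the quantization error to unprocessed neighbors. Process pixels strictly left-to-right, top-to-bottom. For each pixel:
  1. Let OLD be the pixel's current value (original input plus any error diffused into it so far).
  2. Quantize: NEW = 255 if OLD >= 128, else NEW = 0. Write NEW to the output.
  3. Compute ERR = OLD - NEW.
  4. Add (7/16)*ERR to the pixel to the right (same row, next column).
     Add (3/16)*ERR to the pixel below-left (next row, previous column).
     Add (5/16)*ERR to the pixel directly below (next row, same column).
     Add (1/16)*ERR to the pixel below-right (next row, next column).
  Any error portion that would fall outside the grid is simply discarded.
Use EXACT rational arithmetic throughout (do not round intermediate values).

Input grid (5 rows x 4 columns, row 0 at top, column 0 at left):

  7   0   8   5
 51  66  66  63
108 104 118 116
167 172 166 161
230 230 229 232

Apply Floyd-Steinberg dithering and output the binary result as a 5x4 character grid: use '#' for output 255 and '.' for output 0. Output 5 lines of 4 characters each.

(0,0): OLD=7 → NEW=0, ERR=7
(0,1): OLD=49/16 → NEW=0, ERR=49/16
(0,2): OLD=2391/256 → NEW=0, ERR=2391/256
(0,3): OLD=37217/4096 → NEW=0, ERR=37217/4096
(1,0): OLD=13763/256 → NEW=0, ERR=13763/256
(1,1): OLD=189781/2048 → NEW=0, ERR=189781/2048
(1,2): OLD=7297785/65536 → NEW=0, ERR=7297785/65536
(1,3): OLD=120734239/1048576 → NEW=0, ERR=120734239/1048576
(2,0): OLD=4658807/32768 → NEW=255, ERR=-3697033/32768
(2,1): OLD=113075085/1048576 → NEW=0, ERR=113075085/1048576
(2,2): OLD=476803809/2097152 → NEW=255, ERR=-57969951/2097152
(2,3): OLD=4927395965/33554432 → NEW=255, ERR=-3628984195/33554432
(3,0): OLD=2549495047/16777216 → NEW=255, ERR=-1728695033/16777216
(3,1): OLD=39831880281/268435456 → NEW=255, ERR=-28619160999/268435456
(3,2): OLD=417381276583/4294967296 → NEW=0, ERR=417381276583/4294967296
(3,3): OLD=11544232346129/68719476736 → NEW=255, ERR=-5979234221551/68719476736
(4,0): OLD=763689392443/4294967296 → NEW=255, ERR=-331527268037/4294967296
(4,1): OLD=6002426897201/34359738368 → NEW=255, ERR=-2759306386639/34359738368
(4,2): OLD=221284167594001/1099511627776 → NEW=255, ERR=-59091297488879/1099511627776
(4,3): OLD=3296258948963527/17592186044416 → NEW=255, ERR=-1189748492362553/17592186044416
Row 0: ....
Row 1: ....
Row 2: #.##
Row 3: ##.#
Row 4: ####

Answer: ....
....
#.##
##.#
####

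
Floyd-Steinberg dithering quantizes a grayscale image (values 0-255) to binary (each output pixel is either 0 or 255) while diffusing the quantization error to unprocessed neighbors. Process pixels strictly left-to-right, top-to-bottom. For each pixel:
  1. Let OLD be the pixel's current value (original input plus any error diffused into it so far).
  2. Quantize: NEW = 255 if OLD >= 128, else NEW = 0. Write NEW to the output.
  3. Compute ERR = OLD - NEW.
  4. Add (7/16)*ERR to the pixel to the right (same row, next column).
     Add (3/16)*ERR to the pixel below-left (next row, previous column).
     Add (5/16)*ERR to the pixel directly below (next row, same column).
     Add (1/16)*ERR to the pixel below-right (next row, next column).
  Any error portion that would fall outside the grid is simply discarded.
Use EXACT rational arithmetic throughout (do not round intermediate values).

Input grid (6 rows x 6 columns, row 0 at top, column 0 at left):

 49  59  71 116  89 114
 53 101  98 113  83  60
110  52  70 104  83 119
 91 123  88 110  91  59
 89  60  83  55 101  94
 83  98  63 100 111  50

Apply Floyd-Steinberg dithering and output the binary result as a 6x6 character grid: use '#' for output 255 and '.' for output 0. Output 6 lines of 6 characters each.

(0,0): OLD=49 → NEW=0, ERR=49
(0,1): OLD=1287/16 → NEW=0, ERR=1287/16
(0,2): OLD=27185/256 → NEW=0, ERR=27185/256
(0,3): OLD=665431/4096 → NEW=255, ERR=-379049/4096
(0,4): OLD=3179361/65536 → NEW=0, ERR=3179361/65536
(0,5): OLD=141793191/1048576 → NEW=255, ERR=-125593689/1048576
(1,0): OLD=21349/256 → NEW=0, ERR=21349/256
(1,1): OLD=380099/2048 → NEW=255, ERR=-142141/2048
(1,2): OLD=5799679/65536 → NEW=0, ERR=5799679/65536
(1,3): OLD=36315091/262144 → NEW=255, ERR=-30531629/262144
(1,4): OLD=318154585/16777216 → NEW=0, ERR=318154585/16777216
(1,5): OLD=9099630751/268435456 → NEW=0, ERR=9099630751/268435456
(2,0): OLD=4032017/32768 → NEW=0, ERR=4032017/32768
(2,1): OLD=111096011/1048576 → NEW=0, ERR=111096011/1048576
(2,2): OLD=1976895777/16777216 → NEW=0, ERR=1976895777/16777216
(2,3): OLD=17212309081/134217728 → NEW=255, ERR=-17013211559/134217728
(2,4): OLD=139784194699/4294967296 → NEW=0, ERR=139784194699/4294967296
(2,5): OLD=9965525128317/68719476736 → NEW=255, ERR=-7557941439363/68719476736
(3,0): OLD=2505137409/16777216 → NEW=255, ERR=-1773052671/16777216
(3,1): OLD=18744476653/134217728 → NEW=255, ERR=-15481043987/134217728
(3,2): OLD=61433869463/1073741824 → NEW=0, ERR=61433869463/1073741824
(3,3): OLD=7482614839493/68719476736 → NEW=0, ERR=7482614839493/68719476736
(3,4): OLD=66116004471845/549755813888 → NEW=0, ERR=66116004471845/549755813888
(3,5): OLD=697356238960139/8796093022208 → NEW=0, ERR=697356238960139/8796093022208
(4,0): OLD=73760805871/2147483648 → NEW=0, ERR=73760805871/2147483648
(4,1): OLD=1481078899107/34359738368 → NEW=0, ERR=1481078899107/34359738368
(4,2): OLD=146174957918201/1099511627776 → NEW=255, ERR=-134200507164679/1099511627776
(4,3): OLD=1086380178610749/17592186044416 → NEW=0, ERR=1086380178610749/17592186044416
(4,4): OLD=52711881446217741/281474976710656 → NEW=255, ERR=-19064237614999539/281474976710656
(4,5): OLD=435317094191036731/4503599627370496 → NEW=0, ERR=435317094191036731/4503599627370496
(5,0): OLD=55973833719705/549755813888 → NEW=0, ERR=55973833719705/549755813888
(5,1): OLD=2379804539397673/17592186044416 → NEW=255, ERR=-2106202901928407/17592186044416
(5,2): OLD=-1864542210863405/140737488355328 → NEW=0, ERR=-1864542210863405/140737488355328
(5,3): OLD=419618743394665409/4503599627370496 → NEW=0, ERR=419618743394665409/4503599627370496
(5,4): OLD=1374331217633769697/9007199254740992 → NEW=255, ERR=-922504592325183263/9007199254740992
(5,5): OLD=4491342595746892821/144115188075855872 → NEW=0, ERR=4491342595746892821/144115188075855872
Row 0: ...#.#
Row 1: .#.#..
Row 2: ...#.#
Row 3: ##....
Row 4: ..#.#.
Row 5: .#..#.

Answer: ...#.#
.#.#..
...#.#
##....
..#.#.
.#..#.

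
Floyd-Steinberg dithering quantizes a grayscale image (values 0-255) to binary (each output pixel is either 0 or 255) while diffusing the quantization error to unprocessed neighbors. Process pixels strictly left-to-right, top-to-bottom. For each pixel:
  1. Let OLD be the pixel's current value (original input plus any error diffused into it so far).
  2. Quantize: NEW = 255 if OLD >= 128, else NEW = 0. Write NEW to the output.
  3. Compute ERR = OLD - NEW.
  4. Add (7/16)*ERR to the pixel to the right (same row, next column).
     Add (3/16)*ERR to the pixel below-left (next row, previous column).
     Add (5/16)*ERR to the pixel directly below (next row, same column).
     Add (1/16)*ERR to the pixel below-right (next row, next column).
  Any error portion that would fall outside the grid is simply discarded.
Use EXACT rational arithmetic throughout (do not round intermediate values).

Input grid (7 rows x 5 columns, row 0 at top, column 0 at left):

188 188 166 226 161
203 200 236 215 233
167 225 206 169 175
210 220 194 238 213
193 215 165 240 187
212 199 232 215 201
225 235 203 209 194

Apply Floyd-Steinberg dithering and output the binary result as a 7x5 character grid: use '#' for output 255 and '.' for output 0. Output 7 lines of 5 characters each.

(0,0): OLD=188 → NEW=255, ERR=-67
(0,1): OLD=2539/16 → NEW=255, ERR=-1541/16
(0,2): OLD=31709/256 → NEW=0, ERR=31709/256
(0,3): OLD=1147659/4096 → NEW=255, ERR=103179/4096
(0,4): OLD=11273549/65536 → NEW=255, ERR=-5438131/65536
(1,0): OLD=41985/256 → NEW=255, ERR=-23295/256
(1,1): OLD=305415/2048 → NEW=255, ERR=-216825/2048
(1,2): OLD=14882707/65536 → NEW=255, ERR=-1828973/65536
(1,3): OLD=53174615/262144 → NEW=255, ERR=-13672105/262144
(1,4): OLD=779408933/4194304 → NEW=255, ERR=-290138587/4194304
(2,0): OLD=3889981/32768 → NEW=0, ERR=3889981/32768
(2,1): OLD=244246895/1048576 → NEW=255, ERR=-23139985/1048576
(2,2): OLD=2872729101/16777216 → NEW=255, ERR=-1405460979/16777216
(2,3): OLD=27202411479/268435456 → NEW=0, ERR=27202411479/268435456
(2,4): OLD=835191573793/4294967296 → NEW=255, ERR=-260025086687/4294967296
(3,0): OLD=4076192365/16777216 → NEW=255, ERR=-201997715/16777216
(3,1): OLD=26782952425/134217728 → NEW=255, ERR=-7442568215/134217728
(3,2): OLD=692274220371/4294967296 → NEW=255, ERR=-402942440109/4294967296
(3,3): OLD=1821369753755/8589934592 → NEW=255, ERR=-369063567205/8589934592
(3,4): OLD=24961278419559/137438953472 → NEW=255, ERR=-10085654715801/137438953472
(4,0): OLD=384056730819/2147483648 → NEW=255, ERR=-163551599421/2147483648
(4,1): OLD=10033615456579/68719476736 → NEW=255, ERR=-7489851111101/68719476736
(4,2): OLD=84086945057613/1099511627776 → NEW=0, ERR=84086945057613/1099511627776
(4,3): OLD=4229323605204803/17592186044416 → NEW=255, ERR=-256683836121277/17592186044416
(4,4): OLD=43628372588295253/281474976710656 → NEW=255, ERR=-28147746472922027/281474976710656
(5,0): OLD=184458655847849/1099511627776 → NEW=255, ERR=-95916809235031/1099511627776
(5,1): OLD=1199380842787387/8796093022208 → NEW=255, ERR=-1043622877875653/8796093022208
(5,2): OLD=54730976518416403/281474976710656 → NEW=255, ERR=-17045142542800877/281474976710656
(5,3): OLD=191376558427832797/1125899906842624 → NEW=255, ERR=-95727917817036323/1125899906842624
(5,4): OLD=2371415980716422255/18014398509481984 → NEW=255, ERR=-2222255639201483665/18014398509481984
(6,0): OLD=24698393876920601/140737488355328 → NEW=255, ERR=-11189665653688039/140737488355328
(6,1): OLD=659020802027758967/4503599627370496 → NEW=255, ERR=-489397102951717513/4503599627370496
(6,2): OLD=8155230538336508045/72057594037927936 → NEW=0, ERR=8155230538336508045/72057594037927936
(6,3): OLD=236383650368360122447/1152921504606846976 → NEW=255, ERR=-57611333306385856433/1152921504606846976
(6,4): OLD=2366241824765832050921/18446744073709551616 → NEW=255, ERR=-2337677914030103611159/18446744073709551616
Row 0: ##.##
Row 1: #####
Row 2: .##.#
Row 3: #####
Row 4: ##.##
Row 5: #####
Row 6: ##.##

Answer: ##.##
#####
.##.#
#####
##.##
#####
##.##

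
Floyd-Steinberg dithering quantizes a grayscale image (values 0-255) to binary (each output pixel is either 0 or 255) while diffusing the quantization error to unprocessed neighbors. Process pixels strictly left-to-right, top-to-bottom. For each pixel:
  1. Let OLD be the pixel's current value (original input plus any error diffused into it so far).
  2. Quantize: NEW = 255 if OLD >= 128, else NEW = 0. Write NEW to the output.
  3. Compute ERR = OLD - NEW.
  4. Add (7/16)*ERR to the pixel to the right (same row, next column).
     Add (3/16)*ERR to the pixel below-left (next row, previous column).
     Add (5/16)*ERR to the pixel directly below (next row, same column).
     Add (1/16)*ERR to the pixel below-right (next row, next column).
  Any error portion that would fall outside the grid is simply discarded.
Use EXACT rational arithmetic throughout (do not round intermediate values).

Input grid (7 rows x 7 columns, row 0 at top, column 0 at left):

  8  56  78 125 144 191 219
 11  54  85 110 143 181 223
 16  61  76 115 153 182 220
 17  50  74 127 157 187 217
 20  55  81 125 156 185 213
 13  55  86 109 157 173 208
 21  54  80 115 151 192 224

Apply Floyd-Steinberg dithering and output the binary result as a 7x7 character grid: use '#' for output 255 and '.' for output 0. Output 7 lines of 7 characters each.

Answer: ...#.##
..#.###
...#.##
..#.#.#
...####
.#..#.#
...#.##

Derivation:
(0,0): OLD=8 → NEW=0, ERR=8
(0,1): OLD=119/2 → NEW=0, ERR=119/2
(0,2): OLD=3329/32 → NEW=0, ERR=3329/32
(0,3): OLD=87303/512 → NEW=255, ERR=-43257/512
(0,4): OLD=876849/8192 → NEW=0, ERR=876849/8192
(0,5): OLD=31172695/131072 → NEW=255, ERR=-2250665/131072
(0,6): OLD=443521633/2097152 → NEW=255, ERR=-91252127/2097152
(1,0): OLD=789/32 → NEW=0, ERR=789/32
(1,1): OLD=26467/256 → NEW=0, ERR=26467/256
(1,2): OLD=1233871/8192 → NEW=255, ERR=-855089/8192
(1,3): OLD=2113627/32768 → NEW=0, ERR=2113627/32768
(1,4): OLD=411396425/2097152 → NEW=255, ERR=-123377335/2097152
(1,5): OLD=2490187305/16777216 → NEW=255, ERR=-1788002775/16777216
(1,6): OLD=43406917063/268435456 → NEW=255, ERR=-25044124217/268435456
(2,0): OLD=176497/4096 → NEW=0, ERR=176497/4096
(2,1): OLD=12337787/131072 → NEW=0, ERR=12337787/131072
(2,2): OLD=216255569/2097152 → NEW=0, ERR=216255569/2097152
(2,3): OLD=2729937257/16777216 → NEW=255, ERR=-1548252823/16777216
(2,4): OLD=10507965153/134217728 → NEW=0, ERR=10507965153/134217728
(2,5): OLD=694830666483/4294967296 → NEW=255, ERR=-400385993997/4294967296
(2,6): OLD=9854324276181/68719476736 → NEW=255, ERR=-7669142291499/68719476736
(3,0): OLD=100904465/2097152 → NEW=0, ERR=100904465/2097152
(3,1): OLD=2055104493/16777216 → NEW=0, ERR=2055104493/16777216
(3,2): OLD=19917328111/134217728 → NEW=255, ERR=-14308192529/134217728
(3,3): OLD=39001803637/536870912 → NEW=0, ERR=39001803637/536870912
(3,4): OLD=13056822571025/68719476736 → NEW=255, ERR=-4466643996655/68719476736
(3,5): OLD=62341969090803/549755813888 → NEW=0, ERR=62341969090803/549755813888
(3,6): OLD=1987130870563181/8796093022208 → NEW=255, ERR=-255872850099859/8796093022208
(4,0): OLD=15570201199/268435456 → NEW=0, ERR=15570201199/268435456
(4,1): OLD=436689585459/4294967296 → NEW=0, ERR=436689585459/4294967296
(4,2): OLD=7795943946685/68719476736 → NEW=0, ERR=7795943946685/68719476736
(4,3): OLD=98122994430831/549755813888 → NEW=255, ERR=-42064738110609/549755813888
(4,4): OLD=563017669510341/4398046511104 → NEW=255, ERR=-558484190821179/4398046511104
(4,5): OLD=21865665219631997/140737488355328 → NEW=255, ERR=-14022394310976643/140737488355328
(4,6): OLD=376966316217378171/2251799813685248 → NEW=255, ERR=-197242636272360069/2251799813685248
(5,0): OLD=3449038049865/68719476736 → NEW=0, ERR=3449038049865/68719476736
(5,1): OLD=73462688030227/549755813888 → NEW=255, ERR=-66725044511213/549755813888
(5,2): OLD=265464249402861/4398046511104 → NEW=0, ERR=265464249402861/4398046511104
(5,3): OLD=3334670588442673/35184372088832 → NEW=0, ERR=3334670588442673/35184372088832
(5,4): OLD=304710120804344307/2251799813685248 → NEW=255, ERR=-269498831685393933/2251799813685248
(5,5): OLD=1173513351543676819/18014398509481984 → NEW=0, ERR=1173513351543676819/18014398509481984
(5,6): OLD=58481939777662367421/288230376151711744 → NEW=255, ERR=-15016806141024127299/288230376151711744
(6,0): OLD=122504341927329/8796093022208 → NEW=0, ERR=122504341927329/8796093022208
(6,1): OLD=5153613570581861/140737488355328 → NEW=0, ERR=5153613570581861/140737488355328
(6,2): OLD=281627995659792175/2251799813685248 → NEW=0, ERR=281627995659792175/2251799813685248
(6,3): OLD=3254611707869569969/18014398509481984 → NEW=255, ERR=-1339059912048335951/18014398509481984
(6,4): OLD=3574663192883505425/36028797018963968 → NEW=0, ERR=3574663192883505425/36028797018963968
(6,5): OLD=1099959653584226121567/4611686018427387904 → NEW=255, ERR=-76020281114757793953/4611686018427387904
(6,6): OLD=15095215648953704772009/73786976294838206464 → NEW=255, ERR=-3720463306230037876311/73786976294838206464
Row 0: ...#.##
Row 1: ..#.###
Row 2: ...#.##
Row 3: ..#.#.#
Row 4: ...####
Row 5: .#..#.#
Row 6: ...#.##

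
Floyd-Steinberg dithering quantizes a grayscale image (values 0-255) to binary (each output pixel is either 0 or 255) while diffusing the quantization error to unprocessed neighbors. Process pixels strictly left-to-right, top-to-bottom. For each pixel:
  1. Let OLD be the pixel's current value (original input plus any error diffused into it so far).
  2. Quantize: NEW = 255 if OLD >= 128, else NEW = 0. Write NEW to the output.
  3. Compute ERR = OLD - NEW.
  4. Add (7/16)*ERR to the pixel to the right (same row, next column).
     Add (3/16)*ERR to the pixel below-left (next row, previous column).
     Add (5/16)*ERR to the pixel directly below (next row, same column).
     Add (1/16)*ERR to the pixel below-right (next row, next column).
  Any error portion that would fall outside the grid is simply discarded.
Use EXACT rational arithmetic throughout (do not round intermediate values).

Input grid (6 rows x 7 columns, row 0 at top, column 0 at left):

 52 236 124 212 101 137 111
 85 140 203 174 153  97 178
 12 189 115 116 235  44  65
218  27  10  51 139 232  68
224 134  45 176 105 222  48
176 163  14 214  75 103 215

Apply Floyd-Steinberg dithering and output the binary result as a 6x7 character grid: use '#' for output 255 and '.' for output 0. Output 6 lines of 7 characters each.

(0,0): OLD=52 → NEW=0, ERR=52
(0,1): OLD=1035/4 → NEW=255, ERR=15/4
(0,2): OLD=8041/64 → NEW=0, ERR=8041/64
(0,3): OLD=273375/1024 → NEW=255, ERR=12255/1024
(0,4): OLD=1740569/16384 → NEW=0, ERR=1740569/16384
(0,5): OLD=48097711/262144 → NEW=255, ERR=-18749009/262144
(0,6): OLD=334324681/4194304 → NEW=0, ERR=334324681/4194304
(1,0): OLD=6525/64 → NEW=0, ERR=6525/64
(1,1): OLD=108843/512 → NEW=255, ERR=-21717/512
(1,2): OLD=3705799/16384 → NEW=255, ERR=-472121/16384
(1,3): OLD=12642203/65536 → NEW=255, ERR=-4069477/65536
(1,4): OLD=613918929/4194304 → NEW=255, ERR=-455628591/4194304
(1,5): OLD=1634399329/33554432 → NEW=0, ERR=1634399329/33554432
(1,6): OLD=117976931727/536870912 → NEW=255, ERR=-18925150833/536870912
(2,0): OLD=294153/8192 → NEW=0, ERR=294153/8192
(2,1): OLD=50442675/262144 → NEW=255, ERR=-16404045/262144
(2,2): OLD=269794137/4194304 → NEW=0, ERR=269794137/4194304
(2,3): OLD=3441602897/33554432 → NEW=0, ERR=3441602897/33554432
(2,4): OLD=67425183361/268435456 → NEW=255, ERR=-1025857919/268435456
(2,5): OLD=379251145355/8589934592 → NEW=0, ERR=379251145355/8589934592
(2,6): OLD=10492684154749/137438953472 → NEW=0, ERR=10492684154749/137438953472
(3,0): OLD=912210617/4194304 → NEW=255, ERR=-157336903/4194304
(3,1): OLD=179123077/33554432 → NEW=0, ERR=179123077/33554432
(3,2): OLD=12819713535/268435456 → NEW=0, ERR=12819713535/268435456
(3,3): OLD=115158673433/1073741824 → NEW=0, ERR=115158673433/1073741824
(3,4): OLD=27407566755513/137438953472 → NEW=255, ERR=-7639366379847/137438953472
(3,5): OLD=258995367733627/1099511627776 → NEW=255, ERR=-21380097349253/1099511627776
(3,6): OLD=1514859482370917/17592186044416 → NEW=0, ERR=1514859482370917/17592186044416
(4,0): OLD=114502977399/536870912 → NEW=255, ERR=-22399105161/536870912
(4,1): OLD=1065366502987/8589934592 → NEW=0, ERR=1065366502987/8589934592
(4,2): OLD=18503136262853/137438953472 → NEW=255, ERR=-16543796872507/137438953472
(4,3): OLD=164284330028551/1099511627776 → NEW=255, ERR=-116091135054329/1099511627776
(4,4): OLD=391374561818565/8796093022208 → NEW=0, ERR=391374561818565/8796093022208
(4,5): OLD=69823020457777637/281474976710656 → NEW=255, ERR=-1953098603439643/281474976710656
(4,6): OLD=318216545557970899/4503599627370496 → NEW=0, ERR=318216545557970899/4503599627370496
(5,0): OLD=25593426907153/137438953472 → NEW=255, ERR=-9453506228207/137438953472
(5,1): OLD=161065002878875/1099511627776 → NEW=255, ERR=-119310462204005/1099511627776
(5,2): OLD=-731270499243571/8796093022208 → NEW=0, ERR=-731270499243571/8796093022208
(5,3): OLD=10235302148388641/70368744177664 → NEW=255, ERR=-7708727616915679/70368744177664
(5,4): OLD=148966902285891435/4503599627370496 → NEW=0, ERR=148966902285891435/4503599627370496
(5,5): OLD=4731743012978831995/36028797018963968 → NEW=255, ERR=-4455600226856979845/36028797018963968
(5,6): OLD=105228525358315752661/576460752303423488 → NEW=255, ERR=-41768966479057236779/576460752303423488
Row 0: .#.#.#.
Row 1: .####.#
Row 2: .#..#..
Row 3: #...##.
Row 4: #.##.#.
Row 5: ##.#.##

Answer: .#.#.#.
.####.#
.#..#..
#...##.
#.##.#.
##.#.##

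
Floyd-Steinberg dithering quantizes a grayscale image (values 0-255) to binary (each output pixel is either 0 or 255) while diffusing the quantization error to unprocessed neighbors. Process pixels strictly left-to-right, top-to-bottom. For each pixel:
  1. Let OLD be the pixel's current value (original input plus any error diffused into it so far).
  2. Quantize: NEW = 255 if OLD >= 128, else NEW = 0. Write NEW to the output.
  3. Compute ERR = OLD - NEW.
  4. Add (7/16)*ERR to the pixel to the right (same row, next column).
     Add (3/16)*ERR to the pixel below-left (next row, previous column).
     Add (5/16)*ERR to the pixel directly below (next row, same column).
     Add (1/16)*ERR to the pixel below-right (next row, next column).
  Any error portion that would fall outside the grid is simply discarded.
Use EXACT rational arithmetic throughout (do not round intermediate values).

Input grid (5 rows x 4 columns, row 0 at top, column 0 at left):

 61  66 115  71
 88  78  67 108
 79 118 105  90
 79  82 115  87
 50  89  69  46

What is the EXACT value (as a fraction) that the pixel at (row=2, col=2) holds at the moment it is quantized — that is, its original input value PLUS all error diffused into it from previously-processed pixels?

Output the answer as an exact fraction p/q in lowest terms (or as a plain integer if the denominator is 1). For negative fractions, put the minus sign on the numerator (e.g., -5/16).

Answer: 138334651/2097152

Derivation:
(0,0): OLD=61 → NEW=0, ERR=61
(0,1): OLD=1483/16 → NEW=0, ERR=1483/16
(0,2): OLD=39821/256 → NEW=255, ERR=-25459/256
(0,3): OLD=112603/4096 → NEW=0, ERR=112603/4096
(1,0): OLD=31857/256 → NEW=0, ERR=31857/256
(1,1): OLD=300183/2048 → NEW=255, ERR=-222057/2048
(1,2): OLD=-37149/65536 → NEW=0, ERR=-37149/65536
(1,3): OLD=115476901/1048576 → NEW=0, ERR=115476901/1048576
(2,0): OLD=3196781/32768 → NEW=0, ERR=3196781/32768
(2,1): OLD=141001727/1048576 → NEW=255, ERR=-126385153/1048576
(2,2): OLD=138334651/2097152 → NEW=0, ERR=138334651/2097152
Target (2,2): original=105, with diffused error = 138334651/2097152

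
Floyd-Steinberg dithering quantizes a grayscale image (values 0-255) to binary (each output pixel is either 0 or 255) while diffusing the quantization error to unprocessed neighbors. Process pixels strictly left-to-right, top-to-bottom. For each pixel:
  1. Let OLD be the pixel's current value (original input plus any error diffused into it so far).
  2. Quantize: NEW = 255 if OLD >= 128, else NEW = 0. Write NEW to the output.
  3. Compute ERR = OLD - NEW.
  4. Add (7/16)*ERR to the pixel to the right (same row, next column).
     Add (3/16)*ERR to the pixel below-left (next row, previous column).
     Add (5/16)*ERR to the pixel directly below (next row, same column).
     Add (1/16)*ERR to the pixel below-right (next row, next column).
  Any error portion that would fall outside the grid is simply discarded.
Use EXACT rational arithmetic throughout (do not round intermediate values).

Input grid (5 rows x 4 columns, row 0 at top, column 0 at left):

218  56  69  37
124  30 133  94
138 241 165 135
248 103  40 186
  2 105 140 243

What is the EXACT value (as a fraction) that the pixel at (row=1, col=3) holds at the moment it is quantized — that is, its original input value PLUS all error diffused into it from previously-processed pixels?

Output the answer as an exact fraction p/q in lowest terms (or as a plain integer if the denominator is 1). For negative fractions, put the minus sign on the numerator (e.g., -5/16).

(0,0): OLD=218 → NEW=255, ERR=-37
(0,1): OLD=637/16 → NEW=0, ERR=637/16
(0,2): OLD=22123/256 → NEW=0, ERR=22123/256
(0,3): OLD=306413/4096 → NEW=0, ERR=306413/4096
(1,0): OLD=30695/256 → NEW=0, ERR=30695/256
(1,1): OLD=222801/2048 → NEW=0, ERR=222801/2048
(1,2): OLD=14687653/65536 → NEW=255, ERR=-2024027/65536
(1,3): OLD=114574483/1048576 → NEW=0, ERR=114574483/1048576
Target (1,3): original=94, with diffused error = 114574483/1048576

Answer: 114574483/1048576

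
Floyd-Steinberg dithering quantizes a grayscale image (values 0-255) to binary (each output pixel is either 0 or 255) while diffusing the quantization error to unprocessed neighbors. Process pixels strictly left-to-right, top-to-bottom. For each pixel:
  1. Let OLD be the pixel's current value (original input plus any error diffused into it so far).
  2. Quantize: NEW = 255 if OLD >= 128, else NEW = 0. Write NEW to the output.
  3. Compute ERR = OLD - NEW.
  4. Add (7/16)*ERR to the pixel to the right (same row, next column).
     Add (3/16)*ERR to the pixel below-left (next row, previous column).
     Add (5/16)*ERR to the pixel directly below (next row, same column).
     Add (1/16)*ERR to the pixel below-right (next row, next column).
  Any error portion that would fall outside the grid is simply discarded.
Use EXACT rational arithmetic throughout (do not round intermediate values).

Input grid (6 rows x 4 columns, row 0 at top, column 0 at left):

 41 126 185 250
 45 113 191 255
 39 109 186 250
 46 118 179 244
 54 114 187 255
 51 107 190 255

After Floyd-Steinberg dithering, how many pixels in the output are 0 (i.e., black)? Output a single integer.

(0,0): OLD=41 → NEW=0, ERR=41
(0,1): OLD=2303/16 → NEW=255, ERR=-1777/16
(0,2): OLD=34921/256 → NEW=255, ERR=-30359/256
(0,3): OLD=811487/4096 → NEW=255, ERR=-232993/4096
(1,0): OLD=9469/256 → NEW=0, ERR=9469/256
(1,1): OLD=153195/2048 → NEW=0, ERR=153195/2048
(1,2): OLD=11079495/65536 → NEW=255, ERR=-5632185/65536
(1,3): OLD=201550241/1048576 → NEW=255, ERR=-65836639/1048576
(2,0): OLD=2116297/32768 → NEW=0, ERR=2116297/32768
(2,1): OLD=153961651/1048576 → NEW=255, ERR=-113425229/1048576
(2,2): OLD=219617087/2097152 → NEW=0, ERR=219617087/2097152
(2,3): OLD=9087331299/33554432 → NEW=255, ERR=530951139/33554432
(3,0): OLD=770083769/16777216 → NEW=0, ERR=770083769/16777216
(3,1): OLD=34346306023/268435456 → NEW=0, ERR=34346306023/268435456
(3,2): OLD=1133484192537/4294967296 → NEW=255, ERR=38267532057/4294967296
(3,3): OLD=17825009571119/68719476736 → NEW=255, ERR=301543003439/68719476736
(4,0): OLD=396573853573/4294967296 → NEW=0, ERR=396573853573/4294967296
(4,1): OLD=6834842922895/34359738368 → NEW=255, ERR=-1926890360945/34359738368
(4,2): OLD=191390895257647/1099511627776 → NEW=255, ERR=-88984569825233/1099511627776
(4,3): OLD=3897035381031161/17592186044416 → NEW=255, ERR=-588972060294919/17592186044416
(5,0): OLD=38119829568373/549755813888 → NEW=0, ERR=38119829568373/549755813888
(5,1): OLD=1942308259997523/17592186044416 → NEW=0, ERR=1942308259997523/17592186044416
(5,2): OLD=1787629805103127/8796093022208 → NEW=255, ERR=-455373915559913/8796093022208
(5,3): OLD=61032270824700175/281474976710656 → NEW=255, ERR=-10743848236517105/281474976710656
Output grid:
  Row 0: .###  (1 black, running=1)
  Row 1: ..##  (2 black, running=3)
  Row 2: .#.#  (2 black, running=5)
  Row 3: ..##  (2 black, running=7)
  Row 4: .###  (1 black, running=8)
  Row 5: ..##  (2 black, running=10)

Answer: 10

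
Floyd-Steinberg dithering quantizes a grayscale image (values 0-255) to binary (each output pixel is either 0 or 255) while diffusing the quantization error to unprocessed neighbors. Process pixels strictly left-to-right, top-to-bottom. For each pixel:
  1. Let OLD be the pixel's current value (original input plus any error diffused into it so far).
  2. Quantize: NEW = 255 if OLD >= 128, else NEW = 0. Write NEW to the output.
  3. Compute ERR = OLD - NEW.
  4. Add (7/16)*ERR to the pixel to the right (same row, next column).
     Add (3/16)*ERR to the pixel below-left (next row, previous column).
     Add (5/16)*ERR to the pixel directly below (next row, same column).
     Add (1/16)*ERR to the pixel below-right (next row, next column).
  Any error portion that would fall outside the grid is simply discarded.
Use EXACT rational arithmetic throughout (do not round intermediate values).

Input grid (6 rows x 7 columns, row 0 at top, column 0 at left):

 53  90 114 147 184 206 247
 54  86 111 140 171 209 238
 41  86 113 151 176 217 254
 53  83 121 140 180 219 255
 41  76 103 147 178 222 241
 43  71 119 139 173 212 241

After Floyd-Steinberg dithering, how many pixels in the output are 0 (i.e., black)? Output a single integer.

(0,0): OLD=53 → NEW=0, ERR=53
(0,1): OLD=1811/16 → NEW=0, ERR=1811/16
(0,2): OLD=41861/256 → NEW=255, ERR=-23419/256
(0,3): OLD=438179/4096 → NEW=0, ERR=438179/4096
(0,4): OLD=15125877/65536 → NEW=255, ERR=-1585803/65536
(0,5): OLD=204906035/1048576 → NEW=255, ERR=-62480845/1048576
(0,6): OLD=3706606437/16777216 → NEW=255, ERR=-571583643/16777216
(1,0): OLD=23497/256 → NEW=0, ERR=23497/256
(1,1): OLD=302463/2048 → NEW=255, ERR=-219777/2048
(1,2): OLD=4102251/65536 → NEW=0, ERR=4102251/65536
(1,3): OLD=49954511/262144 → NEW=255, ERR=-16892209/262144
(1,4): OLD=2193789133/16777216 → NEW=255, ERR=-2084400947/16777216
(1,5): OLD=17196509789/134217728 → NEW=255, ERR=-17029010851/134217728
(1,6): OLD=361037138387/2147483648 → NEW=255, ERR=-186571191853/2147483648
(2,0): OLD=1624037/32768 → NEW=0, ERR=1624037/32768
(2,1): OLD=96071719/1048576 → NEW=0, ERR=96071719/1048576
(2,2): OLD=2581275189/16777216 → NEW=255, ERR=-1696914891/16777216
(2,3): OLD=9023408077/134217728 → NEW=0, ERR=9023408077/134217728
(2,4): OLD=149004548573/1073741824 → NEW=255, ERR=-124799616547/1073741824
(2,5): OLD=3520030829343/34359738368 → NEW=0, ERR=3520030829343/34359738368
(2,6): OLD=144993070406857/549755813888 → NEW=255, ERR=4805337865417/549755813888
(3,0): OLD=1437253525/16777216 → NEW=0, ERR=1437253525/16777216
(3,1): OLD=17883708657/134217728 → NEW=255, ERR=-16341811983/134217728
(3,2): OLD=58471823075/1073741824 → NEW=0, ERR=58471823075/1073741824
(3,3): OLD=673104841925/4294967296 → NEW=255, ERR=-422111818555/4294967296
(3,4): OLD=68219930968981/549755813888 → NEW=0, ERR=68219930968981/549755813888
(3,5): OLD=1318002482459023/4398046511104 → NEW=255, ERR=196500622127503/4398046511104
(3,6): OLD=19962311580969425/70368744177664 → NEW=255, ERR=2018281815665105/70368744177664
(4,0): OLD=96511534619/2147483648 → NEW=0, ERR=96511534619/2147483648
(4,1): OLD=2514375289311/34359738368 → NEW=0, ERR=2514375289311/34359738368
(4,2): OLD=69266780034673/549755813888 → NEW=0, ERR=69266780034673/549755813888
(4,3): OLD=871169468476715/4398046511104 → NEW=255, ERR=-250332391854805/4398046511104
(4,4): OLD=6829683161790993/35184372088832 → NEW=255, ERR=-2142331720861167/35184372088832
(4,5): OLD=250464181608231313/1125899906842624 → NEW=255, ERR=-36640294636637807/1125899906842624
(4,6): OLD=4296754682846542663/18014398509481984 → NEW=255, ERR=-296916937071363257/18014398509481984
(5,0): OLD=38903548634637/549755813888 → NEW=0, ERR=38903548634637/549755813888
(5,1): OLD=665252380565295/4398046511104 → NEW=255, ERR=-456249479766225/4398046511104
(5,2): OLD=3760824130816377/35184372088832 → NEW=0, ERR=3760824130816377/35184372088832
(5,3): OLD=46284297763360189/281474976710656 → NEW=255, ERR=-25491821297857091/281474976710656
(5,4): OLD=1885940894237854463/18014398509481984 → NEW=0, ERR=1885940894237854463/18014398509481984
(5,5): OLD=34693788890300919567/144115188075855872 → NEW=255, ERR=-2055584069042327793/144115188075855872
(5,6): OLD=524752441540859778305/2305843009213693952 → NEW=255, ERR=-63237525808632179455/2305843009213693952
Output grid:
  Row 0: ..#.###  (3 black, running=3)
  Row 1: .#.####  (2 black, running=5)
  Row 2: ..#.#.#  (4 black, running=9)
  Row 3: .#.#.##  (3 black, running=12)
  Row 4: ...####  (3 black, running=15)
  Row 5: .#.#.##  (3 black, running=18)

Answer: 18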